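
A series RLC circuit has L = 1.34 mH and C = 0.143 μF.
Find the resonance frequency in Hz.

Step 1 — Resonance condition Im(Z)=0 gives ω₀ = 1/√(LC).
Step 2 — ω₀ = 1/√(0.00134·1.43e-07) = 7.224e+04 rad/s.
Step 3 — f₀ = ω₀/(2π) = 1.15e+04 Hz.

f₀ = 1.15e+04 Hz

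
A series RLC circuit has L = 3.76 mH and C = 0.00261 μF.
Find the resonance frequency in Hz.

Step 1 — Resonance condition Im(Z)=0 gives ω₀ = 1/√(LC).
Step 2 — ω₀ = 1/√(0.00376·2.61e-09) = 3.192e+05 rad/s.
Step 3 — f₀ = ω₀/(2π) = 5.08e+04 Hz.

f₀ = 5.08e+04 Hz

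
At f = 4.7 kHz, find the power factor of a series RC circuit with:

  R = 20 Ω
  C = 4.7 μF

Step 1 — Angular frequency: ω = 2π·f = 2π·4700 = 2.953e+04 rad/s.
Step 2 — Component impedances:
  R: Z = R = 20 Ω
  C: Z = 1/(jωC) = -j/(ω·C) = 0 - j7.205 Ω
Step 3 — Series combination: Z_total = R + C = 20 - j7.205 Ω = 21.26∠-19.8° Ω.
Step 4 — Power factor: PF = cos(φ) = Re(Z)/|Z| = 20/21.258 = 0.9408.
Step 5 — Type: Im(Z) = -7.205 ⇒ leading (phase φ = -19.8°).

PF = 0.9408 (leading, φ = -19.8°)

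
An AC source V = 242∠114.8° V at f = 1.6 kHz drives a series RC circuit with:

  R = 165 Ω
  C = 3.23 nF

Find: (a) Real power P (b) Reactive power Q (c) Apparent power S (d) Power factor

Step 1 — Angular frequency: ω = 2π·f = 2π·1600 = 1.005e+04 rad/s.
Step 2 — Component impedances:
  R: Z = R = 165 Ω
  C: Z = 1/(jωC) = -j/(ω·C) = 0 - j3.08e+04 Ω
Step 3 — Series combination: Z_total = R + C = 165 - j3.08e+04 Ω = 3.08e+04∠-89.7° Ω.
Step 4 — Source phasor: V = 242∠114.8° V = -101.5 + j219.7 V.
Step 5 — Current: I = V / Z = -0.007151 - j0.003258 A = 0.007858∠-155.5° A.
Step 6 — Complex power: S = V·I* = 0.01019 - j1.902 VA.
Step 7 — Real power: P = Re(S) = 0.01019 W.
Step 8 — Reactive power: Q = Im(S) = -1.902 VAR.
Step 9 — Apparent power: |S| = 1.902 VA.
Step 10 — Power factor: PF = P/|S| = 0.005358 (leading).

(a) P = 0.01019 W  (b) Q = -1.902 VAR  (c) S = 1.902 VA  (d) PF = 0.005358 (leading)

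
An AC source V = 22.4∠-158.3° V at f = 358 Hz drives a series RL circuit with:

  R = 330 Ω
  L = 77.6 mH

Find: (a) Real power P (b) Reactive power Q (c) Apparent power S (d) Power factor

Step 1 — Angular frequency: ω = 2π·f = 2π·358 = 2249 rad/s.
Step 2 — Component impedances:
  R: Z = R = 330 Ω
  L: Z = jωL = j·2249·0.0776 = 0 + j174.6 Ω
Step 3 — Series combination: Z_total = R + L = 330 + j174.6 Ω = 373.3∠27.9° Ω.
Step 4 — Source phasor: V = 22.4∠-158.3° V = -20.81 - j8.282 V.
Step 5 — Current: I = V / Z = -0.05965 + j0.006456 A = 0.06∠173.8° A.
Step 6 — Complex power: S = V·I* = 1.188 + j0.6284 VA.
Step 7 — Real power: P = Re(S) = 1.188 W.
Step 8 — Reactive power: Q = Im(S) = 0.6284 VAR.
Step 9 — Apparent power: |S| = 1.344 VA.
Step 10 — Power factor: PF = P/|S| = 0.884 (lagging).

(a) P = 1.188 W  (b) Q = 0.6284 VAR  (c) S = 1.344 VA  (d) PF = 0.884 (lagging)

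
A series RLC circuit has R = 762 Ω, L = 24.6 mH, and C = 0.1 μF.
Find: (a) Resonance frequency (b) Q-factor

Step 1 — Resonance condition Im(Z)=0 gives ω₀ = 1/√(LC).
Step 2 — ω₀ = 1/√(0.0246·1e-07) = 2.016e+04 rad/s.
Step 3 — f₀ = ω₀/(2π) = 3209 Hz.
Step 4 — Series Q: Q = ω₀L/R = 2.016e+04·0.0246/762 = 0.6509.

(a) f₀ = 3209 Hz  (b) Q = 0.6509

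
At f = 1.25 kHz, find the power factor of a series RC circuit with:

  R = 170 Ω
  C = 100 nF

Step 1 — Angular frequency: ω = 2π·f = 2π·1250 = 7854 rad/s.
Step 2 — Component impedances:
  R: Z = R = 170 Ω
  C: Z = 1/(jωC) = -j/(ω·C) = 0 - j1273 Ω
Step 3 — Series combination: Z_total = R + C = 170 - j1273 Ω = 1285∠-82.4° Ω.
Step 4 — Power factor: PF = cos(φ) = Re(Z)/|Z| = 170/1285 = 0.1323.
Step 5 — Type: Im(Z) = -1273 ⇒ leading (phase φ = -82.4°).

PF = 0.1323 (leading, φ = -82.4°)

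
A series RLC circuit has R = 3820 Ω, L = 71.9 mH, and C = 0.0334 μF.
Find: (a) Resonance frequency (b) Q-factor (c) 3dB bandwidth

Step 1 — Resonance: ω₀ = 1/√(LC) = 1/√(0.0719·3.34e-08) = 2.041e+04 rad/s.
Step 2 — f₀ = ω₀/(2π) = 3248 Hz.
Step 3 — Series Q: Q = ω₀L/R = 2.041e+04·0.0719/3820 = 0.3841.
Step 4 — Bandwidth: Δω = ω₀/Q = 5.313e+04 rad/s; BW = Δω/(2π) = 8456 Hz.

(a) f₀ = 3248 Hz  (b) Q = 0.3841  (c) BW = 8456 Hz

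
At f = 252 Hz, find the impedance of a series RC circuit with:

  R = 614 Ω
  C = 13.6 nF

Step 1 — Angular frequency: ω = 2π·f = 2π·252 = 1583 rad/s.
Step 2 — Component impedances:
  R: Z = R = 614 Ω
  C: Z = 1/(jωC) = -j/(ω·C) = 0 - j4.644e+04 Ω
Step 3 — Series combination: Z_total = R + C = 614 - j4.644e+04 Ω = 4.644e+04∠-89.2° Ω.

Z = 614 - j4.644e+04 Ω = 4.644e+04∠-89.2° Ω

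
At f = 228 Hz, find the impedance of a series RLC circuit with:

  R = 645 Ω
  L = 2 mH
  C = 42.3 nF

Step 1 — Angular frequency: ω = 2π·f = 2π·228 = 1433 rad/s.
Step 2 — Component impedances:
  R: Z = R = 645 Ω
  L: Z = jωL = j·1433·0.002 = 0 + j2.865 Ω
  C: Z = 1/(jωC) = -j/(ω·C) = 0 - j1.65e+04 Ω
Step 3 — Series combination: Z_total = R + L + C = 645 - j1.65e+04 Ω = 1.651e+04∠-87.8° Ω.

Z = 645 - j1.65e+04 Ω = 1.651e+04∠-87.8° Ω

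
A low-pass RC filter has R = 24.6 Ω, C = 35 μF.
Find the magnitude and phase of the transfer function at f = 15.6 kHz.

Step 1 — Angular frequency: ω = 2π·1.56e+04 = 9.802e+04 rad/s.
Step 2 — Transfer function: H(jω) = 1/(1 + jωRC).
Step 3 — Denominator: 1 + jωRC = 1 + j·9.802e+04·24.6·3.5e-05 = 1 + j84.39.
Step 4 — H = 0.0001404 - j0.01185.
Step 5 — Magnitude: |H| = 0.01185 (-38.5 dB); phase: φ = -89.3°.

|H| = 0.01185 (-38.5 dB), φ = -89.3°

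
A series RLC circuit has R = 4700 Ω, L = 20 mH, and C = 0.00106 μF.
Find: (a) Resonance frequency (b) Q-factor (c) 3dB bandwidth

Step 1 — Resonance condition Im(Z)=0 gives ω₀ = 1/√(LC).
Step 2 — ω₀ = 1/√(0.02·1.06e-09) = 2.172e+05 rad/s.
Step 3 — f₀ = ω₀/(2π) = 3.457e+04 Hz.
Step 4 — Series Q: Q = ω₀L/R = 2.172e+05·0.02/4700 = 0.9242.
Step 5 — 3dB bandwidth: Δω = ω₀/Q = 2.35e+05 rad/s; BW = Δω/(2π) = 3.74e+04 Hz.

(a) f₀ = 3.457e+04 Hz  (b) Q = 0.9242  (c) BW = 3.74e+04 Hz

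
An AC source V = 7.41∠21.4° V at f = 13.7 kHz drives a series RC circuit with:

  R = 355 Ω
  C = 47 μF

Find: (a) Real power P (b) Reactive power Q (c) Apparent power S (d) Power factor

Step 1 — Angular frequency: ω = 2π·f = 2π·1.37e+04 = 8.608e+04 rad/s.
Step 2 — Component impedances:
  R: Z = R = 355 Ω
  C: Z = 1/(jωC) = -j/(ω·C) = 0 - j0.2472 Ω
Step 3 — Series combination: Z_total = R + C = 355 - j0.2472 Ω = 355∠-0.0° Ω.
Step 4 — Source phasor: V = 7.41∠21.4° V = 6.899 + j2.704 V.
Step 5 — Current: I = V / Z = 0.01943 + j0.00763 A = 0.02087∠21.4° A.
Step 6 — Complex power: S = V·I* = 0.1547 - j0.0001077 VA.
Step 7 — Real power: P = Re(S) = 0.1547 W.
Step 8 — Reactive power: Q = Im(S) = -0.0001077 VAR.
Step 9 — Apparent power: |S| = 0.1547 VA.
Step 10 — Power factor: PF = P/|S| = 1 (leading).

(a) P = 0.1547 W  (b) Q = -0.0001077 VAR  (c) S = 0.1547 VA  (d) PF = 1 (leading)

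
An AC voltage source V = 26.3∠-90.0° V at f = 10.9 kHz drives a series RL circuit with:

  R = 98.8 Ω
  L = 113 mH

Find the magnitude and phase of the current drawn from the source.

Step 1 — Angular frequency: ω = 2π·f = 2π·1.09e+04 = 6.849e+04 rad/s.
Step 2 — Component impedances:
  R: Z = R = 98.8 Ω
  L: Z = jωL = j·6.849e+04·0.113 = 0 + j7739 Ω
Step 3 — Series combination: Z_total = R + L = 98.8 + j7739 Ω = 7740∠89.3° Ω.
Step 4 — Source phasor: V = 26.3∠-90.0° V = 0 - j26.3 V.
Step 5 — Ohm's law: I = V / Z_total = (0 - j26.3) / (98.8 + j7739) = -0.003398 - j4.338e-05 A.
Step 6 — Convert to polar: |I| = 0.003398 A, ∠I = -179.3°.

I = 0.003398∠-179.3° A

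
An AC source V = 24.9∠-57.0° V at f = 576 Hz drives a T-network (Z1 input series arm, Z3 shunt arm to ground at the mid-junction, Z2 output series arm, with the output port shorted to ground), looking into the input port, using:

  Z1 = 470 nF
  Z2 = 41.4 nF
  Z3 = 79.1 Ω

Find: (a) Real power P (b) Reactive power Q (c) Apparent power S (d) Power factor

Step 1 — Angular frequency: ω = 2π·f = 2π·576 = 3619 rad/s.
Step 2 — Component impedances:
  Z1: Z = 1/(jωC) = -j/(ω·C) = 0 - j587.9 Ω
  Z2: Z = 1/(jωC) = -j/(ω·C) = 0 - j6674 Ω
  Z3: Z = R = 79.1 Ω
Step 3 — With the output port shorted to ground, the output series arm Z2 runs from the junction to ground; the shunt arm Z3 also runs from the junction to ground. They appear in parallel: Z3 || Z2 = 79.09 - j0.9373 Ω.
Step 4 — Series with input arm Z1: Z_in = Z1 + (Z3 || Z2) = 79.09 - j588.8 Ω = 594.1∠-82.4° Ω.
Step 5 — Source phasor: V = 24.9∠-57.0° V = 13.56 - j20.88 V.
Step 6 — Current: I = V / Z = 0.03788 + j0.01794 A = 0.04191∠25.4° A.
Step 7 — Complex power: S = V·I* = 0.1389 - j1.034 VA.
Step 8 — Real power: P = Re(S) = 0.1389 W.
Step 9 — Reactive power: Q = Im(S) = -1.034 VAR.
Step 10 — Apparent power: |S| = 1.044 VA.
Step 11 — Power factor: PF = P/|S| = 0.1331 (leading).

(a) P = 0.1389 W  (b) Q = -1.034 VAR  (c) S = 1.044 VA  (d) PF = 0.1331 (leading)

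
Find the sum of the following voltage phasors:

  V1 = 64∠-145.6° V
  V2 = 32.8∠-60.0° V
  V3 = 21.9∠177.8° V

Step 1 — Convert each phasor to rectangular form:
  V1 = 64·(cos(-145.6°) + j·sin(-145.6°)) = -52.81 - j36.16 V
  V2 = 32.8·(cos(-60.0°) + j·sin(-60.0°)) = 16.4 - j28.41 V
  V3 = 21.9·(cos(177.8°) + j·sin(177.8°)) = -21.88 + j0.8407 V
Step 2 — Sum components: V_total = -58.29 - j63.72 V.
Step 3 — Convert to polar: |V_total| = 86.36 V, ∠V_total = -132.5°.

V_total = 86.36∠-132.5° V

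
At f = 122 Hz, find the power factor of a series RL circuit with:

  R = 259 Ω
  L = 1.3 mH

Step 1 — Angular frequency: ω = 2π·f = 2π·122 = 766.5 rad/s.
Step 2 — Component impedances:
  R: Z = R = 259 Ω
  L: Z = jωL = j·766.5·0.0013 = 0 + j0.9965 Ω
Step 3 — Series combination: Z_total = R + L = 259 + j0.9965 Ω = 259∠0.2° Ω.
Step 4 — Power factor: PF = cos(φ) = Re(Z)/|Z| = 259/259 = 1.
Step 5 — Type: Im(Z) = 0.9965 ⇒ lagging (phase φ = 0.2°).

PF = 1 (lagging, φ = 0.2°)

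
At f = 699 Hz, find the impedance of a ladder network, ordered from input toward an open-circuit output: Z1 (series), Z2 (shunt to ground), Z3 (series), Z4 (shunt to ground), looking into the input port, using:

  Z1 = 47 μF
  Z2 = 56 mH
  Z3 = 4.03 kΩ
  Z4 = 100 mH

Step 1 — Angular frequency: ω = 2π·f = 2π·699 = 4392 rad/s.
Step 2 — Component impedances:
  Z1: Z = 1/(jωC) = -j/(ω·C) = 0 - j4.844 Ω
  Z2: Z = jωL = j·4392·0.056 = 0 + j245.9 Ω
  Z3: Z = R = 4030 Ω
  Z4: Z = jωL = j·4392·0.1 = 0 + j439.2 Ω
Step 3 — Ladder network (open output): work backward from the far end, alternating series and parallel combinations. Z_in = 14.59 + j238.6 Ω = 239.1∠86.5° Ω.

Z = 14.59 + j238.6 Ω = 239.1∠86.5° Ω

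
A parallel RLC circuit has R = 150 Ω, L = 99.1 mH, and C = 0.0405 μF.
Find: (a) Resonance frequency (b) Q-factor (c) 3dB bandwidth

Step 1 — Resonance: ω₀ = 1/√(LC) = 1/√(0.0991·4.05e-08) = 1.578e+04 rad/s.
Step 2 — f₀ = ω₀/(2π) = 2512 Hz.
Step 3 — Parallel Q: Q = R/(ω₀L) = 150/(1.578e+04·0.0991) = 0.09589.
Step 4 — Bandwidth: Δω = ω₀/Q = 1.646e+05 rad/s; BW = Δω/(2π) = 2.62e+04 Hz.

(a) f₀ = 2512 Hz  (b) Q = 0.09589  (c) BW = 2.62e+04 Hz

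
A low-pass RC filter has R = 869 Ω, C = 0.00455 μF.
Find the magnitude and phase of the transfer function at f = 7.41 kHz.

Step 1 — Angular frequency: ω = 2π·7410 = 4.656e+04 rad/s.
Step 2 — Transfer function: H(jω) = 1/(1 + jωRC).
Step 3 — Denominator: 1 + jωRC = 1 + j·4.656e+04·869·4.55e-09 = 1 + j0.1841.
Step 4 — H = 0.9672 - j0.1781.
Step 5 — Magnitude: |H| = 0.9835 (-0.1 dB); phase: φ = -10.4°.

|H| = 0.9835 (-0.1 dB), φ = -10.4°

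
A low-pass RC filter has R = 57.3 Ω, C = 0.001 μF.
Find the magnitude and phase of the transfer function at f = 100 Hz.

Step 1 — Angular frequency: ω = 2π·100 = 628.3 rad/s.
Step 2 — Transfer function: H(jω) = 1/(1 + jωRC).
Step 3 — Denominator: 1 + jωRC = 1 + j·628.3·57.3·1e-09 = 1 + j3.6e-05.
Step 4 — H = 1 - j3.6e-05.
Step 5 — Magnitude: |H| = 1 (-0.0 dB); phase: φ = -0.0°.

|H| = 1 (-0.0 dB), φ = -0.0°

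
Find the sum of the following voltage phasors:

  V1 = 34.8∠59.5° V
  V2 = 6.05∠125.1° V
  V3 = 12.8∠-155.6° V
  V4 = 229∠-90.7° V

Step 1 — Convert each phasor to rectangular form:
  V1 = 34.8·(cos(59.5°) + j·sin(59.5°)) = 17.66 + j29.98 V
  V2 = 6.05·(cos(125.1°) + j·sin(125.1°)) = -3.479 + j4.95 V
  V3 = 12.8·(cos(-155.6°) + j·sin(-155.6°)) = -11.66 - j5.288 V
  V4 = 229·(cos(-90.7°) + j·sin(-90.7°)) = -2.798 - j229 V
Step 2 — Sum components: V_total = -0.2709 - j199.3 V.
Step 3 — Convert to polar: |V_total| = 199.3 V, ∠V_total = -90.1°.

V_total = 199.3∠-90.1° V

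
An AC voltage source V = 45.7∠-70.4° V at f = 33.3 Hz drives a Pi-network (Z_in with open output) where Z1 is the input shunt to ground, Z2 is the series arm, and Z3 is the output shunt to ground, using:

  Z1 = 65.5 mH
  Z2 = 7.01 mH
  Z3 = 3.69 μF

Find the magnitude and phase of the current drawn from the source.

Step 1 — Angular frequency: ω = 2π·f = 2π·33.3 = 209.2 rad/s.
Step 2 — Component impedances:
  Z1: Z = jωL = j·209.2·0.0655 = 0 + j13.7 Ω
  Z2: Z = jωL = j·209.2·0.00701 = 0 + j1.467 Ω
  Z3: Z = 1/(jωC) = -j/(ω·C) = 0 - j1295 Ω
Step 3 — With open output, the series arm Z2 and the output shunt Z3 appear in series to ground: Z2 + Z3 = 0 - j1294 Ω.
Step 4 — Parallel with input shunt Z1: Z_in = Z1 || (Z2 + Z3) = 0 + j13.85 Ω = 13.85∠90.0° Ω.
Step 5 — Source phasor: V = 45.7∠-70.4° V = 15.33 - j43.05 V.
Step 6 — Ohm's law: I = V / Z_total = (15.33 - j43.05) / (0 + j13.85) = -3.108 - j1.107 A.
Step 7 — Convert to polar: |I| = 3.299 A, ∠I = -160.4°.

I = 3.299∠-160.4° A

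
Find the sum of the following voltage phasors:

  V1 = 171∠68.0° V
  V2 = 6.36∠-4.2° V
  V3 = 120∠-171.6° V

Step 1 — Convert each phasor to rectangular form:
  V1 = 171·(cos(68.0°) + j·sin(68.0°)) = 64.06 + j158.5 V
  V2 = 6.36·(cos(-4.2°) + j·sin(-4.2°)) = 6.343 - j0.4658 V
  V3 = 120·(cos(-171.6°) + j·sin(-171.6°)) = -118.7 - j17.53 V
Step 2 — Sum components: V_total = -48.31 + j140.6 V.
Step 3 — Convert to polar: |V_total| = 148.6 V, ∠V_total = 109.0°.

V_total = 148.6∠109.0° V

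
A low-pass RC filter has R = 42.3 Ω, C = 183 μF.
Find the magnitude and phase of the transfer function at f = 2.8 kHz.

Step 1 — Angular frequency: ω = 2π·2800 = 1.759e+04 rad/s.
Step 2 — Transfer function: H(jω) = 1/(1 + jωRC).
Step 3 — Denominator: 1 + jωRC = 1 + j·1.759e+04·42.3·0.000183 = 1 + j136.2.
Step 4 — H = 5.392e-05 - j0.007343.
Step 5 — Magnitude: |H| = 0.007343 (-42.7 dB); phase: φ = -89.6°.

|H| = 0.007343 (-42.7 dB), φ = -89.6°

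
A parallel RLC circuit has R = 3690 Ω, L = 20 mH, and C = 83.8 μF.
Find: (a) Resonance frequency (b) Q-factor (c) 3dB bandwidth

Step 1 — Resonance: ω₀ = 1/√(LC) = 1/√(0.02·8.38e-05) = 772.4 rad/s.
Step 2 — f₀ = ω₀/(2π) = 122.9 Hz.
Step 3 — Parallel Q: Q = R/(ω₀L) = 3690/(772.4·0.02) = 238.9.
Step 4 — Bandwidth: Δω = ω₀/Q = 3.234 rad/s; BW = Δω/(2π) = 0.5147 Hz.

(a) f₀ = 122.9 Hz  (b) Q = 238.9  (c) BW = 0.5147 Hz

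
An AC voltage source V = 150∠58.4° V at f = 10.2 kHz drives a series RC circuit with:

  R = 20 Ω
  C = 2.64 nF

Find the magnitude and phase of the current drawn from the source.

Step 1 — Angular frequency: ω = 2π·f = 2π·1.02e+04 = 6.409e+04 rad/s.
Step 2 — Component impedances:
  R: Z = R = 20 Ω
  C: Z = 1/(jωC) = -j/(ω·C) = 0 - j5910 Ω
Step 3 — Series combination: Z_total = R + C = 20 - j5910 Ω = 5910∠-89.8° Ω.
Step 4 — Source phasor: V = 150∠58.4° V = 78.6 + j127.8 V.
Step 5 — Ohm's law: I = V / Z_total = (78.6 + j127.8) / (20 - j5910) = -0.02157 + j0.01337 A.
Step 6 — Convert to polar: |I| = 0.02538 A, ∠I = 148.2°.

I = 0.02538∠148.2° A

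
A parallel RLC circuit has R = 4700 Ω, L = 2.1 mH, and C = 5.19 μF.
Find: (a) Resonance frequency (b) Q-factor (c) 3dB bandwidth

Step 1 — Resonance: ω₀ = 1/√(LC) = 1/√(0.0021·5.19e-06) = 9579 rad/s.
Step 2 — f₀ = ω₀/(2π) = 1524 Hz.
Step 3 — Parallel Q: Q = R/(ω₀L) = 4700/(9579·0.0021) = 233.7.
Step 4 — Bandwidth: Δω = ω₀/Q = 41 rad/s; BW = Δω/(2π) = 6.525 Hz.

(a) f₀ = 1524 Hz  (b) Q = 233.7  (c) BW = 6.525 Hz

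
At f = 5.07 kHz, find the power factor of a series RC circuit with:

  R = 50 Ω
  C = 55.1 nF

Step 1 — Angular frequency: ω = 2π·f = 2π·5070 = 3.186e+04 rad/s.
Step 2 — Component impedances:
  R: Z = R = 50 Ω
  C: Z = 1/(jωC) = -j/(ω·C) = 0 - j569.7 Ω
Step 3 — Series combination: Z_total = R + C = 50 - j569.7 Ω = 571.9∠-85.0° Ω.
Step 4 — Power factor: PF = cos(φ) = Re(Z)/|Z| = 50/571.9 = 0.08743.
Step 5 — Type: Im(Z) = -569.7 ⇒ leading (phase φ = -85.0°).

PF = 0.08743 (leading, φ = -85.0°)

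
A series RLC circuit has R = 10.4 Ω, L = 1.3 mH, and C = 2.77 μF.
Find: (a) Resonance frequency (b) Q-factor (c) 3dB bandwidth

Step 1 — Resonance condition Im(Z)=0 gives ω₀ = 1/√(LC).
Step 2 — ω₀ = 1/√(0.0013·2.77e-06) = 1.666e+04 rad/s.
Step 3 — f₀ = ω₀/(2π) = 2652 Hz.
Step 4 — Series Q: Q = ω₀L/R = 1.666e+04·0.0013/10.4 = 2.083.
Step 5 — 3dB bandwidth: Δω = ω₀/Q = 8000 rad/s; BW = Δω/(2π) = 1273 Hz.

(a) f₀ = 2652 Hz  (b) Q = 2.083  (c) BW = 1273 Hz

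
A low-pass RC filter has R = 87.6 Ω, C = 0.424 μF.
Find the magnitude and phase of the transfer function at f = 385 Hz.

Step 1 — Angular frequency: ω = 2π·385 = 2419 rad/s.
Step 2 — Transfer function: H(jω) = 1/(1 + jωRC).
Step 3 — Denominator: 1 + jωRC = 1 + j·2419·87.6·4.24e-07 = 1 + j0.08985.
Step 4 — H = 0.992 - j0.08913.
Step 5 — Magnitude: |H| = 0.996 (-0.0 dB); phase: φ = -5.1°.

|H| = 0.996 (-0.0 dB), φ = -5.1°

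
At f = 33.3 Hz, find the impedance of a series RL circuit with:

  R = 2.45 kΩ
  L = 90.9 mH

Step 1 — Angular frequency: ω = 2π·f = 2π·33.3 = 209.2 rad/s.
Step 2 — Component impedances:
  R: Z = R = 2450 Ω
  L: Z = jωL = j·209.2·0.0909 = 0 + j19.02 Ω
Step 3 — Series combination: Z_total = R + L = 2450 + j19.02 Ω = 2450∠0.4° Ω.

Z = 2450 + j19.02 Ω = 2450∠0.4° Ω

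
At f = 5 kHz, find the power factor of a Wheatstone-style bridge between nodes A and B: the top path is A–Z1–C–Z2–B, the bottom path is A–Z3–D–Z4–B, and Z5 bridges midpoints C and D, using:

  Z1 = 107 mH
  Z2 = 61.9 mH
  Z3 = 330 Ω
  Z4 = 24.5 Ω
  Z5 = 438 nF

Step 1 — Angular frequency: ω = 2π·f = 2π·5000 = 3.142e+04 rad/s.
Step 2 — Component impedances:
  Z1: Z = jωL = j·3.142e+04·0.107 = 0 + j3362 Ω
  Z2: Z = jωL = j·3.142e+04·0.0619 = 0 + j1945 Ω
  Z3: Z = R = 330 Ω
  Z4: Z = R = 24.5 Ω
  Z5: Z = 1/(jωC) = -j/(ω·C) = 0 - j72.67 Ω
Step 3 — Bridge requires nodal analysis (the Z5 bridge couples midpoints C and D, so the two paths cannot be reduced to a simple series/parallel combination). Setting node B to ground and injecting 1 A at node A, the 3-node admittance system at A, C, D solves to V_A = Z_AB = 351.2 + j32.94 Ω = 352.8∠5.4° Ω.
Step 4 — Power factor: PF = cos(φ) = Re(Z)/|Z| = 351.22/352.76 = 0.9956.
Step 5 — Type: Im(Z) = 32.94 ⇒ lagging (phase φ = 5.4°).

PF = 0.9956 (lagging, φ = 5.4°)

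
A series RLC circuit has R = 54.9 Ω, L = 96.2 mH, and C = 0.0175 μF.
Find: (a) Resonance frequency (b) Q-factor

Step 1 — Resonance condition Im(Z)=0 gives ω₀ = 1/√(LC).
Step 2 — ω₀ = 1/√(0.0962·1.75e-08) = 2.437e+04 rad/s.
Step 3 — f₀ = ω₀/(2π) = 3879 Hz.
Step 4 — Series Q: Q = ω₀L/R = 2.437e+04·0.0962/54.9 = 42.71.

(a) f₀ = 3879 Hz  (b) Q = 42.71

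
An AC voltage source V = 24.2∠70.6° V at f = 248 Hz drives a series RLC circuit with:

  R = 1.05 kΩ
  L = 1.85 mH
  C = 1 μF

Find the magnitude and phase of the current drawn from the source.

Step 1 — Angular frequency: ω = 2π·f = 2π·248 = 1558 rad/s.
Step 2 — Component impedances:
  R: Z = R = 1050 Ω
  L: Z = jωL = j·1558·0.00185 = 0 + j2.883 Ω
  C: Z = 1/(jωC) = -j/(ω·C) = 0 - j641.8 Ω
Step 3 — Series combination: Z_total = R + L + C = 1050 - j638.9 Ω = 1229∠-31.3° Ω.
Step 4 — Source phasor: V = 24.2∠70.6° V = 8.038 + j22.83 V.
Step 5 — Ohm's law: I = V / Z_total = (8.038 + j22.83) / (1050 - j638.9) = -0.004066 + j0.01926 A.
Step 6 — Convert to polar: |I| = 0.01969 A, ∠I = 101.9°.

I = 0.01969∠101.9° A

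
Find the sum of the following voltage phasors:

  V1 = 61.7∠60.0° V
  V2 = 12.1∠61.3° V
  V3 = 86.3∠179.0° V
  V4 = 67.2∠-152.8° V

Step 1 — Convert each phasor to rectangular form:
  V1 = 61.7·(cos(60.0°) + j·sin(60.0°)) = 30.85 + j53.43 V
  V2 = 12.1·(cos(61.3°) + j·sin(61.3°)) = 5.811 + j10.61 V
  V3 = 86.3·(cos(179.0°) + j·sin(179.0°)) = -86.29 + j1.506 V
  V4 = 67.2·(cos(-152.8°) + j·sin(-152.8°)) = -59.77 - j30.72 V
Step 2 — Sum components: V_total = -109.4 + j34.84 V.
Step 3 — Convert to polar: |V_total| = 114.8 V, ∠V_total = 162.3°.

V_total = 114.8∠162.3° V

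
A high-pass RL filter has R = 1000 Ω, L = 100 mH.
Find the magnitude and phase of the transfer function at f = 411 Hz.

Step 1 — Angular frequency: ω = 2π·411 = 2582 rad/s.
Step 2 — Transfer function: H(jω) = jωL/(R + jωL).
Step 3 — Numerator jωL = j·258.2; denominator R + jωL = 1000 + j258.2.
Step 4 — H = 0.06252 + j0.2421.
Step 5 — Magnitude: |H| = 0.25 (-12.0 dB); phase: φ = 75.5°.

|H| = 0.25 (-12.0 dB), φ = 75.5°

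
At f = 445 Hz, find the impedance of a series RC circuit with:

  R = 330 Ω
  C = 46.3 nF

Step 1 — Angular frequency: ω = 2π·f = 2π·445 = 2796 rad/s.
Step 2 — Component impedances:
  R: Z = R = 330 Ω
  C: Z = 1/(jωC) = -j/(ω·C) = 0 - j7725 Ω
Step 3 — Series combination: Z_total = R + C = 330 - j7725 Ω = 7732∠-87.6° Ω.

Z = 330 - j7725 Ω = 7732∠-87.6° Ω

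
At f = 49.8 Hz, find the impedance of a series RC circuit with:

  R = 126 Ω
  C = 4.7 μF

Step 1 — Angular frequency: ω = 2π·f = 2π·49.8 = 312.9 rad/s.
Step 2 — Component impedances:
  R: Z = R = 126 Ω
  C: Z = 1/(jωC) = -j/(ω·C) = 0 - j680 Ω
Step 3 — Series combination: Z_total = R + C = 126 - j680 Ω = 691.6∠-79.5° Ω.

Z = 126 - j680 Ω = 691.6∠-79.5° Ω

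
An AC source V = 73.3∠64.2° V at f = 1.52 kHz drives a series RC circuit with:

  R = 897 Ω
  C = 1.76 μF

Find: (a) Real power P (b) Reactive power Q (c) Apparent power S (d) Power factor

Step 1 — Angular frequency: ω = 2π·f = 2π·1520 = 9550 rad/s.
Step 2 — Component impedances:
  R: Z = R = 897 Ω
  C: Z = 1/(jωC) = -j/(ω·C) = 0 - j59.49 Ω
Step 3 — Series combination: Z_total = R + C = 897 - j59.49 Ω = 899∠-3.8° Ω.
Step 4 — Source phasor: V = 73.3∠64.2° V = 31.9 + j65.99 V.
Step 5 — Current: I = V / Z = 0.03055 + j0.0756 A = 0.08154∠68.0° A.
Step 6 — Complex power: S = V·I* = 5.964 - j0.3955 VA.
Step 7 — Real power: P = Re(S) = 5.964 W.
Step 8 — Reactive power: Q = Im(S) = -0.3955 VAR.
Step 9 — Apparent power: |S| = 5.977 VA.
Step 10 — Power factor: PF = P/|S| = 0.9978 (leading).

(a) P = 5.964 W  (b) Q = -0.3955 VAR  (c) S = 5.977 VA  (d) PF = 0.9978 (leading)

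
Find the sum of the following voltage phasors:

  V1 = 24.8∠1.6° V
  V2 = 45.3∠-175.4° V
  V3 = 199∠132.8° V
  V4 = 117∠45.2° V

Step 1 — Convert each phasor to rectangular form:
  V1 = 24.8·(cos(1.6°) + j·sin(1.6°)) = 24.79 + j0.6925 V
  V2 = 45.3·(cos(-175.4°) + j·sin(-175.4°)) = -45.15 - j3.633 V
  V3 = 199·(cos(132.8°) + j·sin(132.8°)) = -135.2 + j146 V
  V4 = 117·(cos(45.2°) + j·sin(45.2°)) = 82.44 + j83.02 V
Step 2 — Sum components: V_total = -73.13 + j226.1 V.
Step 3 — Convert to polar: |V_total| = 237.6 V, ∠V_total = 107.9°.

V_total = 237.6∠107.9° V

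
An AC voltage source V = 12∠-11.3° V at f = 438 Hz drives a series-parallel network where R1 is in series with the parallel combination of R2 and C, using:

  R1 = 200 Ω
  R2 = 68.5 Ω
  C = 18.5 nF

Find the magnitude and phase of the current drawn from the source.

Step 1 — Angular frequency: ω = 2π·f = 2π·438 = 2752 rad/s.
Step 2 — Component impedances:
  R1: Z = R = 200 Ω
  R2: Z = R = 68.5 Ω
  C: Z = 1/(jωC) = -j/(ω·C) = 0 - j1.964e+04 Ω
Step 3 — Parallel branch: R2 || C = 1/(1/R2 + 1/C) = 68.5 - j0.2389 Ω.
Step 4 — Series with R1: Z_total = R1 + (R2 || C) = 268.5 - j0.2389 Ω = 268.5∠-0.1° Ω.
Step 5 — Source phasor: V = 12∠-11.3° V = 11.77 - j2.351 V.
Step 6 — Ohm's law: I = V / Z_total = (11.77 - j2.351) / (268.5 - j0.2389) = 0.04383 - j0.008718 A.
Step 7 — Convert to polar: |I| = 0.04469 A, ∠I = -11.2°.

I = 0.04469∠-11.2° A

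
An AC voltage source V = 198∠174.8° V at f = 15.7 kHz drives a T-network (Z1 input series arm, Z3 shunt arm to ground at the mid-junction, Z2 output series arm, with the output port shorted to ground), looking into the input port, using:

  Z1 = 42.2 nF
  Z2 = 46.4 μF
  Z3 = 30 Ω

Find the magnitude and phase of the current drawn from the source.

Step 1 — Angular frequency: ω = 2π·f = 2π·1.57e+04 = 9.865e+04 rad/s.
Step 2 — Component impedances:
  Z1: Z = 1/(jωC) = -j/(ω·C) = 0 - j240.2 Ω
  Z2: Z = 1/(jωC) = -j/(ω·C) = 0 - j0.2185 Ω
  Z3: Z = R = 30 Ω
Step 3 — With the output port shorted to ground, the output series arm Z2 runs from the junction to ground; the shunt arm Z3 also runs from the junction to ground. They appear in parallel: Z3 || Z2 = 0.001591 - j0.2185 Ω.
Step 4 — Series with input arm Z1: Z_in = Z1 + (Z3 || Z2) = 0.001591 - j240.4 Ω = 240.4∠-90.0° Ω.
Step 5 — Source phasor: V = 198∠174.8° V = -197.2 + j17.95 V.
Step 6 — Ohm's law: I = V / Z_total = (-197.2 + j17.95) / (0.001591 - j240.4) = -0.07464 - j0.8201 A.
Step 7 — Convert to polar: |I| = 0.8235 A, ∠I = -95.2°.

I = 0.8235∠-95.2° A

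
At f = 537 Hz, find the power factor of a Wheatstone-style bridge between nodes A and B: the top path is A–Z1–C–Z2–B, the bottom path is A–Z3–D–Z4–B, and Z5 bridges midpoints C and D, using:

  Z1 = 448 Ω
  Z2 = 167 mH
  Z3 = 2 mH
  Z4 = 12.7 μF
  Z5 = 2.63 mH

Step 1 — Angular frequency: ω = 2π·f = 2π·537 = 3374 rad/s.
Step 2 — Component impedances:
  Z1: Z = R = 448 Ω
  Z2: Z = jωL = j·3374·0.167 = 0 + j563.5 Ω
  Z3: Z = jωL = j·3374·0.002 = 0 + j6.748 Ω
  Z4: Z = 1/(jωC) = -j/(ω·C) = 0 - j23.34 Ω
  Z5: Z = jωL = j·3374·0.00263 = 0 + j8.874 Ω
Step 3 — Bridge requires nodal analysis (the Z5 bridge couples midpoints C and D, so the two paths cannot be reduced to a simple series/parallel combination). Setting node B to ground and injecting 1 A at node A, the 3-node admittance system at A, C, D solves to V_A = Z_AB = 0.09049 - j17.58 Ω = 17.58∠-89.7° Ω.
Step 4 — Power factor: PF = cos(φ) = Re(Z)/|Z| = 0.090492/17.584 = 0.005146.
Step 5 — Type: Im(Z) = -17.58 ⇒ leading (phase φ = -89.7°).

PF = 0.005146 (leading, φ = -89.7°)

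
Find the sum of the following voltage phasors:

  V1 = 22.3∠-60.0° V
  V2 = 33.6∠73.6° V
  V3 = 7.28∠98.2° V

Step 1 — Convert each phasor to rectangular form:
  V1 = 22.3·(cos(-60.0°) + j·sin(-60.0°)) = 11.15 - j19.31 V
  V2 = 33.6·(cos(73.6°) + j·sin(73.6°)) = 9.487 + j32.23 V
  V3 = 7.28·(cos(98.2°) + j·sin(98.2°)) = -1.038 + j7.206 V
Step 2 — Sum components: V_total = 19.6 + j20.13 V.
Step 3 — Convert to polar: |V_total| = 28.09 V, ∠V_total = 45.8°.

V_total = 28.09∠45.8° V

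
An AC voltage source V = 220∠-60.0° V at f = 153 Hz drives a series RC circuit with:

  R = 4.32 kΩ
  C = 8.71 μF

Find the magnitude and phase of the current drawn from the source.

Step 1 — Angular frequency: ω = 2π·f = 2π·153 = 961.3 rad/s.
Step 2 — Component impedances:
  R: Z = R = 4320 Ω
  C: Z = 1/(jωC) = -j/(ω·C) = 0 - j119.4 Ω
Step 3 — Series combination: Z_total = R + C = 4320 - j119.4 Ω = 4322∠-1.6° Ω.
Step 4 — Source phasor: V = 220∠-60.0° V = 110 - j190.5 V.
Step 5 — Ohm's law: I = V / Z_total = (110 - j190.5) / (4320 - j119.4) = 0.02666 - j0.04337 A.
Step 6 — Convert to polar: |I| = 0.05091 A, ∠I = -58.4°.

I = 0.05091∠-58.4° A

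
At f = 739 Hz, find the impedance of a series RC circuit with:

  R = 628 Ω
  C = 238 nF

Step 1 — Angular frequency: ω = 2π·f = 2π·739 = 4643 rad/s.
Step 2 — Component impedances:
  R: Z = R = 628 Ω
  C: Z = 1/(jωC) = -j/(ω·C) = 0 - j904.9 Ω
Step 3 — Series combination: Z_total = R + C = 628 - j904.9 Ω = 1101∠-55.2° Ω.

Z = 628 - j904.9 Ω = 1101∠-55.2° Ω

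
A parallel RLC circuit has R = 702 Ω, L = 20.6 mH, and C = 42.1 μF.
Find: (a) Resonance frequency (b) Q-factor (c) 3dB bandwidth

Step 1 — Resonance: ω₀ = 1/√(LC) = 1/√(0.0206·4.21e-05) = 1074 rad/s.
Step 2 — f₀ = ω₀/(2π) = 170.9 Hz.
Step 3 — Parallel Q: Q = R/(ω₀L) = 702/(1074·0.0206) = 31.74.
Step 4 — Bandwidth: Δω = ω₀/Q = 33.84 rad/s; BW = Δω/(2π) = 5.385 Hz.

(a) f₀ = 170.9 Hz  (b) Q = 31.74  (c) BW = 5.385 Hz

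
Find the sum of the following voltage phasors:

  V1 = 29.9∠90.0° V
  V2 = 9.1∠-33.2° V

Step 1 — Convert each phasor to rectangular form:
  V1 = 29.9·(cos(90.0°) + j·sin(90.0°)) = 0 + j29.9 V
  V2 = 9.1·(cos(-33.2°) + j·sin(-33.2°)) = 7.615 - j4.983 V
Step 2 — Sum components: V_total = 7.615 + j24.92 V.
Step 3 — Convert to polar: |V_total| = 26.05 V, ∠V_total = 73.0°.

V_total = 26.05∠73.0° V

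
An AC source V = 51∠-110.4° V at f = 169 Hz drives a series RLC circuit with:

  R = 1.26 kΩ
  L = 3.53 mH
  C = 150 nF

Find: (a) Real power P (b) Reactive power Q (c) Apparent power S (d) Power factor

Step 1 — Angular frequency: ω = 2π·f = 2π·169 = 1062 rad/s.
Step 2 — Component impedances:
  R: Z = R = 1260 Ω
  L: Z = jωL = j·1062·0.00353 = 0 + j3.748 Ω
  C: Z = 1/(jωC) = -j/(ω·C) = 0 - j6278 Ω
Step 3 — Series combination: Z_total = R + L + C = 1260 - j6275 Ω = 6400∠-78.6° Ω.
Step 4 — Source phasor: V = 51∠-110.4° V = -17.78 - j47.8 V.
Step 5 — Current: I = V / Z = 0.006776 - j0.004194 A = 0.007969∠-31.8° A.
Step 6 — Complex power: S = V·I* = 0.08002 - j0.3985 VA.
Step 7 — Real power: P = Re(S) = 0.08002 W.
Step 8 — Reactive power: Q = Im(S) = -0.3985 VAR.
Step 9 — Apparent power: |S| = 0.4064 VA.
Step 10 — Power factor: PF = P/|S| = 0.1969 (leading).

(a) P = 0.08002 W  (b) Q = -0.3985 VAR  (c) S = 0.4064 VA  (d) PF = 0.1969 (leading)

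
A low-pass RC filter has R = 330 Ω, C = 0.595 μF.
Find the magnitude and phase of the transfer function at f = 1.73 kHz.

Step 1 — Angular frequency: ω = 2π·1730 = 1.087e+04 rad/s.
Step 2 — Transfer function: H(jω) = 1/(1 + jωRC).
Step 3 — Denominator: 1 + jωRC = 1 + j·1.087e+04·330·5.95e-07 = 1 + j2.134.
Step 4 — H = 0.18 - j0.3842.
Step 5 — Magnitude: |H| = 0.4243 (-7.4 dB); phase: φ = -64.9°.

|H| = 0.4243 (-7.4 dB), φ = -64.9°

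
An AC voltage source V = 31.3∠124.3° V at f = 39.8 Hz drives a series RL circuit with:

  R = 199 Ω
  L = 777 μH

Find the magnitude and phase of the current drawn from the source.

Step 1 — Angular frequency: ω = 2π·f = 2π·39.8 = 250.1 rad/s.
Step 2 — Component impedances:
  R: Z = R = 199 Ω
  L: Z = jωL = j·250.1·0.000777 = 0 + j0.1943 Ω
Step 3 — Series combination: Z_total = R + L = 199 + j0.1943 Ω = 199∠0.1° Ω.
Step 4 — Source phasor: V = 31.3∠124.3° V = -17.64 + j25.86 V.
Step 5 — Ohm's law: I = V / Z_total = (-17.64 + j25.86) / (199 + j0.1943) = -0.08851 + j0.13 A.
Step 6 — Convert to polar: |I| = 0.1573 A, ∠I = 124.2°.

I = 0.1573∠124.2° A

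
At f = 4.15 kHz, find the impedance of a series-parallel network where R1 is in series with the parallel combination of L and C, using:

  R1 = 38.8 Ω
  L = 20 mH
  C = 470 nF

Step 1 — Angular frequency: ω = 2π·f = 2π·4150 = 2.608e+04 rad/s.
Step 2 — Component impedances:
  R1: Z = R = 38.8 Ω
  L: Z = jωL = j·2.608e+04·0.02 = 0 + j521.5 Ω
  C: Z = 1/(jωC) = -j/(ω·C) = 0 - j81.6 Ω
Step 3 — Parallel branch: L || C = 1/(1/L + 1/C) = 0 - j96.73 Ω.
Step 4 — Series with R1: Z_total = R1 + (L || C) = 38.8 - j96.73 Ω = 104.2∠-68.1° Ω.

Z = 38.8 - j96.73 Ω = 104.2∠-68.1° Ω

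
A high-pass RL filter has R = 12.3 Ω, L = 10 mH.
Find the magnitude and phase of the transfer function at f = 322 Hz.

Step 1 — Angular frequency: ω = 2π·322 = 2023 rad/s.
Step 2 — Transfer function: H(jω) = jωL/(R + jωL).
Step 3 — Numerator jωL = j·20.23; denominator R + jωL = 12.3 + j20.23.
Step 4 — H = 0.7301 + j0.4439.
Step 5 — Magnitude: |H| = 0.8545 (-1.4 dB); phase: φ = 31.3°.

|H| = 0.8545 (-1.4 dB), φ = 31.3°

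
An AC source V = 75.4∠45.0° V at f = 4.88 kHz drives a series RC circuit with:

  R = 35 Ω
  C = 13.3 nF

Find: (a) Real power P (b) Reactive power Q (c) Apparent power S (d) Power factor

Step 1 — Angular frequency: ω = 2π·f = 2π·4880 = 3.066e+04 rad/s.
Step 2 — Component impedances:
  R: Z = R = 35 Ω
  C: Z = 1/(jωC) = -j/(ω·C) = 0 - j2452 Ω
Step 3 — Series combination: Z_total = R + C = 35 - j2452 Ω = 2452∠-89.2° Ω.
Step 4 — Source phasor: V = 75.4∠45.0° V = 53.32 + j53.32 V.
Step 5 — Current: I = V / Z = -0.02143 + j0.02205 A = 0.03075∠134.2° A.
Step 6 — Complex power: S = V·I* = 0.03308 - j2.318 VA.
Step 7 — Real power: P = Re(S) = 0.03308 W.
Step 8 — Reactive power: Q = Im(S) = -2.318 VAR.
Step 9 — Apparent power: |S| = 2.318 VA.
Step 10 — Power factor: PF = P/|S| = 0.01427 (leading).

(a) P = 0.03308 W  (b) Q = -2.318 VAR  (c) S = 2.318 VA  (d) PF = 0.01427 (leading)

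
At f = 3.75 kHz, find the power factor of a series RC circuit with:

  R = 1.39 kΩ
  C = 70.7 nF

Step 1 — Angular frequency: ω = 2π·f = 2π·3750 = 2.356e+04 rad/s.
Step 2 — Component impedances:
  R: Z = R = 1390 Ω
  C: Z = 1/(jωC) = -j/(ω·C) = 0 - j600.3 Ω
Step 3 — Series combination: Z_total = R + C = 1390 - j600.3 Ω = 1514∠-23.4° Ω.
Step 4 — Power factor: PF = cos(φ) = Re(Z)/|Z| = 1390/1514.1 = 0.918.
Step 5 — Type: Im(Z) = -600.3 ⇒ leading (phase φ = -23.4°).

PF = 0.918 (leading, φ = -23.4°)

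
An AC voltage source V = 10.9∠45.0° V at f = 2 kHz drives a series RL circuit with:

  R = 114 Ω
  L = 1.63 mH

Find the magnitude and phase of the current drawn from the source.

Step 1 — Angular frequency: ω = 2π·f = 2π·2000 = 1.257e+04 rad/s.
Step 2 — Component impedances:
  R: Z = R = 114 Ω
  L: Z = jωL = j·1.257e+04·0.00163 = 0 + j20.48 Ω
Step 3 — Series combination: Z_total = R + L = 114 + j20.48 Ω = 115.8∠10.2° Ω.
Step 4 — Source phasor: V = 10.9∠45.0° V = 7.707 + j7.707 V.
Step 5 — Ohm's law: I = V / Z_total = (7.707 + j7.707) / (114 + j20.48) = 0.07726 + j0.05373 A.
Step 6 — Convert to polar: |I| = 0.09411 A, ∠I = 34.8°.

I = 0.09411∠34.8° A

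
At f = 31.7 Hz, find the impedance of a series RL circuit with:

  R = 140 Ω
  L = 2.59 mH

Step 1 — Angular frequency: ω = 2π·f = 2π·31.7 = 199.2 rad/s.
Step 2 — Component impedances:
  R: Z = R = 140 Ω
  L: Z = jωL = j·199.2·0.00259 = 0 + j0.5159 Ω
Step 3 — Series combination: Z_total = R + L = 140 + j0.5159 Ω = 140∠0.2° Ω.

Z = 140 + j0.5159 Ω = 140∠0.2° Ω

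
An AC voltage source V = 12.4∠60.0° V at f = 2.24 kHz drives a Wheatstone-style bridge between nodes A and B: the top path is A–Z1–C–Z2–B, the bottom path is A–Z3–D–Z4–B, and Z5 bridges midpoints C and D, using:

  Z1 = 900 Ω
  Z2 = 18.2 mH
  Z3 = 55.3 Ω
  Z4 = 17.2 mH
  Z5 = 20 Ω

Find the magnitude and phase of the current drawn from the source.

Step 1 — Angular frequency: ω = 2π·f = 2π·2240 = 1.407e+04 rad/s.
Step 2 — Component impedances:
  Z1: Z = R = 900 Ω
  Z2: Z = jωL = j·1.407e+04·0.0182 = 0 + j256.2 Ω
  Z3: Z = R = 55.3 Ω
  Z4: Z = jωL = j·1.407e+04·0.0172 = 0 + j242.1 Ω
  Z5: Z = R = 20 Ω
Step 3 — Bridge requires nodal analysis (the Z5 bridge couples midpoints C and D, so the two paths cannot be reduced to a simple series/parallel combination). Setting node B to ground and injecting 1 A at node A, the 3-node admittance system at A, C, D solves to V_A = Z_AB = 55.68 + j124.6 Ω = 136.5∠65.9° Ω.
Step 4 — Source phasor: V = 12.4∠60.0° V = 6.2 + j10.74 V.
Step 5 — Ohm's law: I = V / Z_total = (6.2 + j10.74) / (55.68 + j124.6) = 0.09037 - j0.009372 A.
Step 6 — Convert to polar: |I| = 0.09086 A, ∠I = -5.9°.

I = 0.09086∠-5.9° A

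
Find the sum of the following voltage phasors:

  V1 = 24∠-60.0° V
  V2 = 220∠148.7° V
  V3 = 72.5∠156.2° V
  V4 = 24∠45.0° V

Step 1 — Convert each phasor to rectangular form:
  V1 = 24·(cos(-60.0°) + j·sin(-60.0°)) = 12 - j20.78 V
  V2 = 220·(cos(148.7°) + j·sin(148.7°)) = -188 + j114.3 V
  V3 = 72.5·(cos(156.2°) + j·sin(156.2°)) = -66.33 + j29.26 V
  V4 = 24·(cos(45.0°) + j·sin(45.0°)) = 16.97 + j16.97 V
Step 2 — Sum components: V_total = -225.3 + j139.7 V.
Step 3 — Convert to polar: |V_total| = 265.2 V, ∠V_total = 148.2°.

V_total = 265.2∠148.2° V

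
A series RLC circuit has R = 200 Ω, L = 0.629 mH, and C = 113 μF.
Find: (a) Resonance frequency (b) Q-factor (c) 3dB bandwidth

Step 1 — Resonance: ω₀ = 1/√(LC) = 1/√(0.000629·0.000113) = 3751 rad/s.
Step 2 — f₀ = ω₀/(2π) = 597 Hz.
Step 3 — Series Q: Q = ω₀L/R = 3751·0.000629/200 = 0.0118.
Step 4 — Bandwidth: Δω = ω₀/Q = 3.18e+05 rad/s; BW = Δω/(2π) = 5.061e+04 Hz.

(a) f₀ = 597 Hz  (b) Q = 0.0118  (c) BW = 5.061e+04 Hz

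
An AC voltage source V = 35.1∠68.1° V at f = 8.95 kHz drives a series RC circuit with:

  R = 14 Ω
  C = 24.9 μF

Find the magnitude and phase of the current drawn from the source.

Step 1 — Angular frequency: ω = 2π·f = 2π·8950 = 5.623e+04 rad/s.
Step 2 — Component impedances:
  R: Z = R = 14 Ω
  C: Z = 1/(jωC) = -j/(ω·C) = 0 - j0.7142 Ω
Step 3 — Series combination: Z_total = R + C = 14 - j0.7142 Ω = 14.02∠-2.9° Ω.
Step 4 — Source phasor: V = 35.1∠68.1° V = 13.09 + j32.57 V.
Step 5 — Ohm's law: I = V / Z_total = (13.09 + j32.57) / (14 - j0.7142) = 0.8144 + j2.368 A.
Step 6 — Convert to polar: |I| = 2.504 A, ∠I = 71.0°.

I = 2.504∠71.0° A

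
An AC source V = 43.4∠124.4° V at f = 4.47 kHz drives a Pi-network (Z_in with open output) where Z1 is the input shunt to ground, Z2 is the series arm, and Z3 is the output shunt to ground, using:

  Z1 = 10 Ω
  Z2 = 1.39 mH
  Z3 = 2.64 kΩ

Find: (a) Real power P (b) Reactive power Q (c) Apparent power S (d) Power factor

Step 1 — Angular frequency: ω = 2π·f = 2π·4470 = 2.809e+04 rad/s.
Step 2 — Component impedances:
  Z1: Z = R = 10 Ω
  Z2: Z = jωL = j·2.809e+04·0.00139 = 0 + j39.04 Ω
  Z3: Z = R = 2640 Ω
Step 3 — With open output, the series arm Z2 and the output shunt Z3 appear in series to ground: Z2 + Z3 = 2640 + j39.04 Ω.
Step 4 — Parallel with input shunt Z1: Z_in = Z1 || (Z2 + Z3) = 9.962 + j0.0005558 Ω = 9.962∠0.0° Ω.
Step 5 — Source phasor: V = 43.4∠124.4° V = -24.52 + j35.81 V.
Step 6 — Current: I = V / Z = -2.461 + j3.595 A = 4.356∠124.4° A.
Step 7 — Complex power: S = V·I* = 189.1 + j0.01055 VA.
Step 8 — Real power: P = Re(S) = 189.1 W.
Step 9 — Reactive power: Q = Im(S) = 0.01055 VAR.
Step 10 — Apparent power: |S| = 189.1 VA.
Step 11 — Power factor: PF = P/|S| = 1 (lagging).

(a) P = 189.1 W  (b) Q = 0.01055 VAR  (c) S = 189.1 VA  (d) PF = 1 (lagging)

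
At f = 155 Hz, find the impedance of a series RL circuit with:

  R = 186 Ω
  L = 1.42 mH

Step 1 — Angular frequency: ω = 2π·f = 2π·155 = 973.9 rad/s.
Step 2 — Component impedances:
  R: Z = R = 186 Ω
  L: Z = jωL = j·973.9·0.00142 = 0 + j1.383 Ω
Step 3 — Series combination: Z_total = R + L = 186 + j1.383 Ω = 186∠0.4° Ω.

Z = 186 + j1.383 Ω = 186∠0.4° Ω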